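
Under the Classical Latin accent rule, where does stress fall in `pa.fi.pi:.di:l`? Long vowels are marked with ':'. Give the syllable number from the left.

Classical Latin: stress the penult if heavy (long vowel or closed), else the antepenult.
Weights: 2 fi L, 3 pi: H, 4 di:l H.
The penult (syllable 3, pi:) is heavy, so it takes stress.
Stress on syllable 3: pa.fi.ˈpi:.di:l.

3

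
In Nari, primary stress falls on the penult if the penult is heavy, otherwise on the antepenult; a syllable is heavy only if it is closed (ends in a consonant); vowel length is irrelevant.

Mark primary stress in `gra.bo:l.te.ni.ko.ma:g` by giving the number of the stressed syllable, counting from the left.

4

Weights: 4 ni L, 5 ko L, 6 ma:g H.
The penult (syllable 5, ko) is light, so stress falls on the antepenult (syllable 4, ni).
Primary stress: syllable 4 → gra.bo:l.te.ˈni.ko.ma:g.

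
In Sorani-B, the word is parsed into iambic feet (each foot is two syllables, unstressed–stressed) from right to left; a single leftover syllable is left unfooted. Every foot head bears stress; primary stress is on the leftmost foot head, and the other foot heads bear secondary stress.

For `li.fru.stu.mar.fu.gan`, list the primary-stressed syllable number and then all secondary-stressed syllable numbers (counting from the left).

Parse right to left into iambic (σˈσ) feet: (li.ˈfru) (stu.ˈmar) (fu.ˈgan).
Foot heads (stressed positions): 2, 4, 6.
End Rule Leftmost: primary stress on the leftmost head = syllable 2.
Secondary stress on 4, 6: li.ˈfru.stu.ˌmar.fu.ˌgan.

primary 2, secondary 4, 6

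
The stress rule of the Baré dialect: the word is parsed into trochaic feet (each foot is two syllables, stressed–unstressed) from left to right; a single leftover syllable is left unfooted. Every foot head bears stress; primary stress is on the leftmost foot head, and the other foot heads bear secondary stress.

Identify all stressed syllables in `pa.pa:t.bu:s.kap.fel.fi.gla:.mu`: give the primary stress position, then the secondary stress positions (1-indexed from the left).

primary 1, secondary 3, 5, 7

Parse left to right into trochaic (ˈσσ) feet: (ˈpa.pa:t) (ˈbu:s.kap) (ˈfel.fi) (ˈgla:.mu).
Foot heads (stressed positions): 1, 3, 5, 7.
End Rule Leftmost: primary stress on the leftmost head = syllable 1.
Secondary stress on 3, 5, 7: ˈpa.pa:t.ˌbu:s.kap.ˌfel.fi.ˌgla:.mu.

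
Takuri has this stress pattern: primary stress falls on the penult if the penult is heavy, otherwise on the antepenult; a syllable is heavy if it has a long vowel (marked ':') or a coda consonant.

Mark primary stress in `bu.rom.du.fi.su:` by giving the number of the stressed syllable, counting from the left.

3

Weights: 3 du L, 4 fi L, 5 su: H.
The penult (syllable 4, fi) is light, so stress falls on the antepenult (syllable 3, du).
Primary stress: syllable 3 → bu.rom.ˈdu.fi.su:.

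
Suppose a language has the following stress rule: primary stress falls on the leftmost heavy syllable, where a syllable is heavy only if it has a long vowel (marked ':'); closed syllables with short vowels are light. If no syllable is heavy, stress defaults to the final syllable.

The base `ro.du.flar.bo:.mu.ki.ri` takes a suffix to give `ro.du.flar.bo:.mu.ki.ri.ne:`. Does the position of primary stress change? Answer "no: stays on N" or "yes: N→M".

Base `ro.du.flar.bo:.mu.ki.ri` (7 syllables):
  Weights: 1 ro L, 2 du L, 3 flar L, 4 bo: H, 5 mu L, 6 ki L, 7 ri L.
  Heavy syllables in the domain: 4. The leftmost is syllable 4 (bo:).
  → primary stress on syllable 4.
Suffixed `ro.du.flar.bo:.mu.ki.ri.ne:` (8 syllables):
  Weights: 1 ro L, 2 du L, 3 flar L, 4 bo: H, 5 mu L, 6 ki L, 7 ri L, 8 ne: H.
  Heavy syllables in the domain: 4, 8. The leftmost is syllable 4 (bo:).
  → primary stress on syllable 4.

no: stays on 4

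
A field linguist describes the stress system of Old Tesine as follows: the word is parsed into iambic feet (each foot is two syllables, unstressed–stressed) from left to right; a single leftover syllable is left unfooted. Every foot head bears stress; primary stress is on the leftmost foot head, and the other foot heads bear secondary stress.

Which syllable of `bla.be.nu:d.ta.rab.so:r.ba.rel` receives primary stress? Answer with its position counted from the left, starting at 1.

Parse left to right into iambic (σˈσ) feet: (bla.ˈbe) (nu:d.ˈta) (rab.ˈso:r) (ba.ˈrel).
Foot heads (stressed positions): 2, 4, 6, 8.
End Rule Leftmost: primary stress on the leftmost head = syllable 2.
Primary stress: syllable 2 → bla.ˈbe.nu:d.ta.rab.so:r.ba.rel.

2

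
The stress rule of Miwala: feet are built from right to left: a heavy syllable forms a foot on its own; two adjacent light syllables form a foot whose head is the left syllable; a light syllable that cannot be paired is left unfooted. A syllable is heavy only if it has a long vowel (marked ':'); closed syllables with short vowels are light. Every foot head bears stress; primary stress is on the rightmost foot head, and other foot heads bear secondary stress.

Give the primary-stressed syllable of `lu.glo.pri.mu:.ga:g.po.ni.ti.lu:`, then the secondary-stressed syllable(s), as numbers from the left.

primary 9, secondary 2, 4, 5, 7

Weights: 1 lu L, 2 glo L, 3 pri L, 4 mu: H, 5 ga:g H, 6 po L, 7 ni L, 8 ti L, 9 lu: H.
Parse right to left (heavy = foot alone; LL = one foot; stranded L unfooted): lu (ˈglo.pri) (ˈmu:) (ˈga:g) po (ˈni.ti) (ˈlu:).
Foot heads: 2, 4, 5, 7, 9.
Primary stress on the rightmost head = syllable 9.
Secondary stress on 2, 4, 5, 7: lu.ˌglo.pri.ˌmu:.ˌga:g.po.ˌni.ti.ˈlu:.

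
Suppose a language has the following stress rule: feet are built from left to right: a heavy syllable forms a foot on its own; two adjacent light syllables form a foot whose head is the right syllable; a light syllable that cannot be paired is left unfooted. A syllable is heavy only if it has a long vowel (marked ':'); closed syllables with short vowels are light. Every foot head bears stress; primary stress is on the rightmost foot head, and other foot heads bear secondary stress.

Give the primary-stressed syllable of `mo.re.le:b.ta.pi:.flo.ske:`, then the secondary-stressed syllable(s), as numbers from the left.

primary 7, secondary 2, 3, 5

Weights: 1 mo L, 2 re L, 3 le:b H, 4 ta L, 5 pi: H, 6 flo L, 7 ske: H.
Parse left to right (heavy = foot alone; LL = one foot; stranded L unfooted): (mo.ˈre) (ˈle:b) ta (ˈpi:) flo (ˈske:).
Foot heads: 2, 3, 5, 7.
Primary stress on the rightmost head = syllable 7.
Secondary stress on 2, 3, 5: mo.ˌre.ˌle:b.ta.ˌpi:.flo.ˈske:.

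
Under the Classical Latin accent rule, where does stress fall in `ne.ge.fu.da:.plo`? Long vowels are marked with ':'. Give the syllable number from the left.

4

Classical Latin: stress the penult if heavy (long vowel or closed), else the antepenult.
Weights: 3 fu L, 4 da: H, 5 plo L.
The penult (syllable 4, da:) is heavy, so it takes stress.
Stress on syllable 4: ne.ge.fu.ˈda:.plo.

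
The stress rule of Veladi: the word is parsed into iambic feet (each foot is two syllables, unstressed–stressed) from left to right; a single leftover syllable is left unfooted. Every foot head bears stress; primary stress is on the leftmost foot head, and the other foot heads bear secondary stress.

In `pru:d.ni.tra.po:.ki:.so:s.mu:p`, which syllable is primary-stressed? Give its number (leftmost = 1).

2

Parse left to right into iambic (σˈσ) feet: (pru:d.ˈni) (tra.ˈpo:) (ki:.ˈso:s) mu:p. Syllable 7 is left unfooted.
Foot heads (stressed positions): 2, 4, 6.
End Rule Leftmost: primary stress on the leftmost head = syllable 2.
Primary stress: syllable 2 → pru:d.ˈni.tra.po:.ki:.so:s.mu:p.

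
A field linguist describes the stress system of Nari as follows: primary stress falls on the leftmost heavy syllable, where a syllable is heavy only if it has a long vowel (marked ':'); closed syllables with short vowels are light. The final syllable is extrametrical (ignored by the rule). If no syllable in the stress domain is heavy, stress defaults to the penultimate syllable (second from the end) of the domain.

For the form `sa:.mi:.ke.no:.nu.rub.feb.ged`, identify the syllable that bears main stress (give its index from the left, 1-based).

The final syllable (8, ged) is extrametrical; the stress domain is syllables 1–7.
Weights: 1 sa: H, 2 mi: H, 3 ke L, 4 no: H, 5 nu L, 6 rub L, 7 feb L.
Heavy syllables in the domain: 1, 2, 4. The leftmost is syllable 1 (sa:).
Primary stress: syllable 1 → ˈsa:.mi:.ke.no:.nu.rub.feb.ged.

1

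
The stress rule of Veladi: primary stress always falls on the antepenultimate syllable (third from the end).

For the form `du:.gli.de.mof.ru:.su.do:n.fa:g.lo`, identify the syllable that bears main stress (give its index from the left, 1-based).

The word has 9 syllables; the antepenultimate syllable (third from the end) is syllable 7 (do:n).
Primary stress: syllable 7 → du:.gli.de.mof.ru:.su.ˈdo:n.fa:g.lo.

7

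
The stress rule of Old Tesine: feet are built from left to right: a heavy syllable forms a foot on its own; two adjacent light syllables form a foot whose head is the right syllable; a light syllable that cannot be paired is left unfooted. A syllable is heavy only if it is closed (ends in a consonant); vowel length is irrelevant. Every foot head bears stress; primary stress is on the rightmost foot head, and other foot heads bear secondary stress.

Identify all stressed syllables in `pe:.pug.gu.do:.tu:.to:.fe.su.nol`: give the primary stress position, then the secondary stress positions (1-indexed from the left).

Weights: 1 pe: L, 2 pug H, 3 gu L, 4 do: L, 5 tu: L, 6 to: L, 7 fe L, 8 su L, 9 nol H.
Parse left to right (heavy = foot alone; LL = one foot; stranded L unfooted): pe: (ˈpug) (gu.ˈdo:) (tu:.ˈto:) (fe.ˈsu) (ˈnol).
Foot heads: 2, 4, 6, 8, 9.
Primary stress on the rightmost head = syllable 9.
Secondary stress on 2, 4, 6, 8: pe:.ˌpug.gu.ˌdo:.tu:.ˌto:.fe.ˌsu.ˈnol.

primary 9, secondary 2, 4, 6, 8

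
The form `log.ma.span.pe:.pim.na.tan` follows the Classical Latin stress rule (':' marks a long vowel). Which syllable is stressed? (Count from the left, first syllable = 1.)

5

Classical Latin: stress the penult if heavy (long vowel or closed), else the antepenult.
Weights: 5 pim H, 6 na L, 7 tan H.
The penult (syllable 6, na) is light, so stress falls on the antepenult (syllable 5, pim).
Stress on syllable 5: log.ma.span.pe:.ˈpim.na.tan.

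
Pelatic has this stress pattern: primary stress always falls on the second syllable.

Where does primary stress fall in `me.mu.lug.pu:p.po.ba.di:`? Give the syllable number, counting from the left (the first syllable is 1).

The word has 7 syllables; the second syllable is syllable 2 (mu).
Primary stress: syllable 2 → me.ˈmu.lug.pu:p.po.ba.di:.

2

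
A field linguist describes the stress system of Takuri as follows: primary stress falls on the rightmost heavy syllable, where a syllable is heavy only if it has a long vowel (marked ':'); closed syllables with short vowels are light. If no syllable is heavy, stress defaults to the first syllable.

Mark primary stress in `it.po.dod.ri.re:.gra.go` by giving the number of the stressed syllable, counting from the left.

Weights: 1 it L, 2 po L, 3 dod L, 4 ri L, 5 re: H, 6 gra L, 7 go L.
Heavy syllables in the domain: 5. The rightmost is syllable 5 (re:).
Primary stress: syllable 5 → it.po.dod.ri.ˈre:.gra.go.

5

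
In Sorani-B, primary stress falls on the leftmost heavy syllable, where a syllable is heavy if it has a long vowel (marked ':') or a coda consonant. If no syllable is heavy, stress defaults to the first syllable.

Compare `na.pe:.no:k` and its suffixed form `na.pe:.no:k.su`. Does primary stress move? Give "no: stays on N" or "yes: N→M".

no: stays on 2

Base `na.pe:.no:k` (3 syllables):
  Weights: 1 na L, 2 pe: H, 3 no:k H.
  Heavy syllables in the domain: 2, 3. The leftmost is syllable 2 (pe:).
  → primary stress on syllable 2.
Suffixed `na.pe:.no:k.su` (4 syllables):
  Weights: 1 na L, 2 pe: H, 3 no:k H, 4 su L.
  Heavy syllables in the domain: 2, 3. The leftmost is syllable 2 (pe:).
  → primary stress on syllable 2.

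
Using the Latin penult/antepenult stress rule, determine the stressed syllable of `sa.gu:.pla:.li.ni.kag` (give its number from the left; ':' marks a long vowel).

Classical Latin: stress the penult if heavy (long vowel or closed), else the antepenult.
Weights: 4 li L, 5 ni L, 6 kag H.
The penult (syllable 5, ni) is light, so stress falls on the antepenult (syllable 4, li).
Stress on syllable 4: sa.gu:.pla:.ˈli.ni.kag.

4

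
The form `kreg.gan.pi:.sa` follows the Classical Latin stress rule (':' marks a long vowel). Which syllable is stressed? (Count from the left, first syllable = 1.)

3

Classical Latin: stress the penult if heavy (long vowel or closed), else the antepenult.
Weights: 2 gan H, 3 pi: H, 4 sa L.
The penult (syllable 3, pi:) is heavy, so it takes stress.
Stress on syllable 3: kreg.gan.ˈpi:.sa.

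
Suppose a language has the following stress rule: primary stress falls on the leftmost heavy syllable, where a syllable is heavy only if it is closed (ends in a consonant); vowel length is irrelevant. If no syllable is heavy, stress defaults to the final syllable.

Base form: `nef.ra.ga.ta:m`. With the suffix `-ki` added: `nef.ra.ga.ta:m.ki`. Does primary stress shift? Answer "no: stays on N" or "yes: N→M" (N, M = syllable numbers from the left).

no: stays on 1

Base `nef.ra.ga.ta:m` (4 syllables):
  Weights: 1 nef H, 2 ra L, 3 ga L, 4 ta:m H.
  Heavy syllables in the domain: 1, 4. The leftmost is syllable 1 (nef).
  → primary stress on syllable 1.
Suffixed `nef.ra.ga.ta:m.ki` (5 syllables):
  Weights: 1 nef H, 2 ra L, 3 ga L, 4 ta:m H, 5 ki L.
  Heavy syllables in the domain: 1, 4. The leftmost is syllable 1 (nef).
  → primary stress on syllable 1.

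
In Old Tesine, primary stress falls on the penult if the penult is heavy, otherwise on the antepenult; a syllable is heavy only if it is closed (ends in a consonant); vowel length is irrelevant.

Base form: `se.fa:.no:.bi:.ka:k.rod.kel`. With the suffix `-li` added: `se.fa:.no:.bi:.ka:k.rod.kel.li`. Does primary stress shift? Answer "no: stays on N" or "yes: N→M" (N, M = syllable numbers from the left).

yes: 6→7

Base `se.fa:.no:.bi:.ka:k.rod.kel` (7 syllables):
  Weights: 5 ka:k H, 6 rod H, 7 kel H.
  The penult (syllable 6, rod) is heavy, so it takes stress.
  → primary stress on syllable 6.
Suffixed `se.fa:.no:.bi:.ka:k.rod.kel.li` (8 syllables):
  Weights: 6 rod H, 7 kel H, 8 li L.
  The penult (syllable 7, kel) is heavy, so it takes stress.
  → primary stress on syllable 7.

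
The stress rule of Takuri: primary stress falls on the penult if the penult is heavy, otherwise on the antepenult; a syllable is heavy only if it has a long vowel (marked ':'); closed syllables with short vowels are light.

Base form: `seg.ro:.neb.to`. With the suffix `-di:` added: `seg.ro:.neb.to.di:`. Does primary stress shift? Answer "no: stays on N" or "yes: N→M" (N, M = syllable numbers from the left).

Base `seg.ro:.neb.to` (4 syllables):
  Weights: 2 ro: H, 3 neb L, 4 to L.
  The penult (syllable 3, neb) is light, so stress falls on the antepenult (syllable 2, ro:).
  → primary stress on syllable 2.
Suffixed `seg.ro:.neb.to.di:` (5 syllables):
  Weights: 3 neb L, 4 to L, 5 di: H.
  The penult (syllable 4, to) is light, so stress falls on the antepenult (syllable 3, neb).
  → primary stress on syllable 3.

yes: 2→3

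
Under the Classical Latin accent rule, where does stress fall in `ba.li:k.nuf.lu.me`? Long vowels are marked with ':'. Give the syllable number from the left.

Classical Latin: stress the penult if heavy (long vowel or closed), else the antepenult.
Weights: 3 nuf H, 4 lu L, 5 me L.
The penult (syllable 4, lu) is light, so stress falls on the antepenult (syllable 3, nuf).
Stress on syllable 3: ba.li:k.ˈnuf.lu.me.

3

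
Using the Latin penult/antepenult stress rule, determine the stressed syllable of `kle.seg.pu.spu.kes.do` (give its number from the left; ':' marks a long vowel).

Classical Latin: stress the penult if heavy (long vowel or closed), else the antepenult.
Weights: 4 spu L, 5 kes H, 6 do L.
The penult (syllable 5, kes) is heavy, so it takes stress.
Stress on syllable 5: kle.seg.pu.spu.ˈkes.do.

5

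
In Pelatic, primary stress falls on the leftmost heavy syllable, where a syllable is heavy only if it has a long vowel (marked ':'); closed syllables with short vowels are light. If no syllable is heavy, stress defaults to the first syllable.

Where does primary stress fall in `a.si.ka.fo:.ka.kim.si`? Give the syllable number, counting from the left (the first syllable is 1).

4

Weights: 1 a L, 2 si L, 3 ka L, 4 fo: H, 5 ka L, 6 kim L, 7 si L.
Heavy syllables in the domain: 4. The leftmost is syllable 4 (fo:).
Primary stress: syllable 4 → a.si.ka.ˈfo:.ka.kim.si.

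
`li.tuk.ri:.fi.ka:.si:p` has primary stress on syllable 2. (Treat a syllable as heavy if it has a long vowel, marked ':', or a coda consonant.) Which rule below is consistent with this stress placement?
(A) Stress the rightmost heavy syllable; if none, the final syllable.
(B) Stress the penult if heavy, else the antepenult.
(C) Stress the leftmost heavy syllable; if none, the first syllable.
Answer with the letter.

Rule A → syllable 6 (observed: 2).
Rule B → syllable 5 (observed: 2).
Rule C → syllable 2 ✓.

C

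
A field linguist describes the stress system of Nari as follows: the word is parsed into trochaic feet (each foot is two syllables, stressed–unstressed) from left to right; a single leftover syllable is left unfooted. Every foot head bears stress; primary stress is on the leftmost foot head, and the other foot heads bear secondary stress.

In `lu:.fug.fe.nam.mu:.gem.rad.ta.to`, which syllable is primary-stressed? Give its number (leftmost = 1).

Parse left to right into trochaic (ˈσσ) feet: (ˈlu:.fug) (ˈfe.nam) (ˈmu:.gem) (ˈrad.ta) to. Syllable 9 is left unfooted.
Foot heads (stressed positions): 1, 3, 5, 7.
End Rule Leftmost: primary stress on the leftmost head = syllable 1.
Primary stress: syllable 1 → ˈlu:.fug.fe.nam.mu:.gem.rad.ta.to.

1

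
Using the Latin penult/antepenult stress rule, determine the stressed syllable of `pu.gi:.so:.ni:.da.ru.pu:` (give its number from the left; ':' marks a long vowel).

Classical Latin: stress the penult if heavy (long vowel or closed), else the antepenult.
Weights: 5 da L, 6 ru L, 7 pu: H.
The penult (syllable 6, ru) is light, so stress falls on the antepenult (syllable 5, da).
Stress on syllable 5: pu.gi:.so:.ni:.ˈda.ru.pu:.

5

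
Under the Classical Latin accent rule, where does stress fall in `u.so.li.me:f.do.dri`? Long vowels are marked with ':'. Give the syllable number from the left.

Classical Latin: stress the penult if heavy (long vowel or closed), else the antepenult.
Weights: 4 me:f H, 5 do L, 6 dri L.
The penult (syllable 5, do) is light, so stress falls on the antepenult (syllable 4, me:f).
Stress on syllable 4: u.so.li.ˈme:f.do.dri.

4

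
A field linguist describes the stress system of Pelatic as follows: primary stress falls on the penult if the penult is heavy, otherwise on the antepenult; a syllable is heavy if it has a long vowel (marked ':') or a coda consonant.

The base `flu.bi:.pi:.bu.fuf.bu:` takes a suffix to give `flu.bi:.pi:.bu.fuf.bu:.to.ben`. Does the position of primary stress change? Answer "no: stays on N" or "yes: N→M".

Base `flu.bi:.pi:.bu.fuf.bu:` (6 syllables):
  Weights: 4 bu L, 5 fuf H, 6 bu: H.
  The penult (syllable 5, fuf) is heavy, so it takes stress.
  → primary stress on syllable 5.
Suffixed `flu.bi:.pi:.bu.fuf.bu:.to.ben` (8 syllables):
  Weights: 6 bu: H, 7 to L, 8 ben H.
  The penult (syllable 7, to) is light, so stress falls on the antepenult (syllable 6, bu:).
  → primary stress on syllable 6.

yes: 5→6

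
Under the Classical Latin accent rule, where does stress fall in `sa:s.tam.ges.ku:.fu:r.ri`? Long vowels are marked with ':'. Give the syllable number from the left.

Classical Latin: stress the penult if heavy (long vowel or closed), else the antepenult.
Weights: 4 ku: H, 5 fu:r H, 6 ri L.
The penult (syllable 5, fu:r) is heavy, so it takes stress.
Stress on syllable 5: sa:s.tam.ges.ku:.ˈfu:r.ri.

5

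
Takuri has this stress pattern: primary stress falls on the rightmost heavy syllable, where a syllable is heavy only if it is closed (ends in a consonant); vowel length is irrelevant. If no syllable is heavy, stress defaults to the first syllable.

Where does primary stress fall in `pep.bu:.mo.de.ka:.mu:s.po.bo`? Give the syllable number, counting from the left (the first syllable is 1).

6

Weights: 1 pep H, 2 bu: L, 3 mo L, 4 de L, 5 ka: L, 6 mu:s H, 7 po L, 8 bo L.
Heavy syllables in the domain: 1, 6. The rightmost is syllable 6 (mu:s).
Primary stress: syllable 6 → pep.bu:.mo.de.ka:.ˈmu:s.po.bo.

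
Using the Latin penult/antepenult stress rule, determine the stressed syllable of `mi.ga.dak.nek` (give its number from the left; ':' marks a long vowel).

Classical Latin: stress the penult if heavy (long vowel or closed), else the antepenult.
Weights: 2 ga L, 3 dak H, 4 nek H.
The penult (syllable 3, dak) is heavy, so it takes stress.
Stress on syllable 3: mi.ga.ˈdak.nek.

3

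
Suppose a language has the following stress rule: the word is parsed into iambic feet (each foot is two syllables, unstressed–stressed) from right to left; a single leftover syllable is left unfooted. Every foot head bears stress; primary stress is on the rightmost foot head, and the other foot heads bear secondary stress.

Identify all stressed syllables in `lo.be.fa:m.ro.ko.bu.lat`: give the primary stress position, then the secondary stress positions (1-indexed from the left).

primary 7, secondary 3, 5

Parse right to left into iambic (σˈσ) feet: lo (be.ˈfa:m) (ro.ˈko) (bu.ˈlat). Syllable 1 is left unfooted.
Foot heads (stressed positions): 3, 5, 7.
End Rule Rightmost: primary stress on the rightmost head = syllable 7.
Secondary stress on 3, 5: lo.be.ˌfa:m.ro.ˌko.bu.ˈlat.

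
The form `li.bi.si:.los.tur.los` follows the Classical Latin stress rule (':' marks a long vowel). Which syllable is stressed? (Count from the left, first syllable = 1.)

5

Classical Latin: stress the penult if heavy (long vowel or closed), else the antepenult.
Weights: 4 los H, 5 tur H, 6 los H.
The penult (syllable 5, tur) is heavy, so it takes stress.
Stress on syllable 5: li.bi.si:.los.ˈtur.los.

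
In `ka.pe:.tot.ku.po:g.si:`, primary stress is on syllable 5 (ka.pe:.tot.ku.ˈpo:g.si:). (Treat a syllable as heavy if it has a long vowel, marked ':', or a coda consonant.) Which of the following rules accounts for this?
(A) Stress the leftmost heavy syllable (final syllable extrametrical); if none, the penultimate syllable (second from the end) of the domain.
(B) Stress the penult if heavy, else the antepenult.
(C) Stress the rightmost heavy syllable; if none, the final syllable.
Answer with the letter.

B

Rule A → syllable 2 (observed: 5).
Rule B → syllable 5 ✓.
Rule C → syllable 6 (observed: 5).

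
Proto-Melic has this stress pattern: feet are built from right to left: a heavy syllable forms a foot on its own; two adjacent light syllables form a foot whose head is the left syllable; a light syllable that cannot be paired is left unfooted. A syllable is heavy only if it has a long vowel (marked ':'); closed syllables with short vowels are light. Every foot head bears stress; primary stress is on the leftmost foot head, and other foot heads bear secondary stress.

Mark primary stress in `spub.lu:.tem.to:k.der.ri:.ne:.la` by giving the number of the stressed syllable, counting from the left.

2

Weights: 1 spub L, 2 lu: H, 3 tem L, 4 to:k H, 5 der L, 6 ri: H, 7 ne: H, 8 la L.
Parse right to left (heavy = foot alone; LL = one foot; stranded L unfooted): spub (ˈlu:) tem (ˈto:k) der (ˈri:) (ˈne:) la.
Foot heads: 2, 4, 6, 7.
Primary stress on the leftmost head = syllable 2.
Primary stress: syllable 2 → spub.ˈlu:.tem.to:k.der.ri:.ne:.la.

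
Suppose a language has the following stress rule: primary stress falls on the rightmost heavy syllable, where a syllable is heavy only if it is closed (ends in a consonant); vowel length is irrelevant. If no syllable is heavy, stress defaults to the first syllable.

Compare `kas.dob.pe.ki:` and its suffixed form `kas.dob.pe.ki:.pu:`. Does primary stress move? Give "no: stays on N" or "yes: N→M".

no: stays on 2

Base `kas.dob.pe.ki:` (4 syllables):
  Weights: 1 kas H, 2 dob H, 3 pe L, 4 ki: L.
  Heavy syllables in the domain: 1, 2. The rightmost is syllable 2 (dob).
  → primary stress on syllable 2.
Suffixed `kas.dob.pe.ki:.pu:` (5 syllables):
  Weights: 1 kas H, 2 dob H, 3 pe L, 4 ki: L, 5 pu: L.
  Heavy syllables in the domain: 1, 2. The rightmost is syllable 2 (dob).
  → primary stress on syllable 2.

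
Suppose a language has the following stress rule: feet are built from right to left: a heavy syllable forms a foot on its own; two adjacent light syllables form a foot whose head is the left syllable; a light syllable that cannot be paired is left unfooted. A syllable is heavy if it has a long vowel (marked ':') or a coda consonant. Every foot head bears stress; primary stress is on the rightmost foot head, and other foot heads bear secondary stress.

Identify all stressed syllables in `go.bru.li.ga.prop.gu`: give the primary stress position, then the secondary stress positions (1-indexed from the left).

primary 5, secondary 1, 3

Weights: 1 go L, 2 bru L, 3 li L, 4 ga L, 5 prop H, 6 gu L.
Parse right to left (heavy = foot alone; LL = one foot; stranded L unfooted): (ˈgo.bru) (ˈli.ga) (ˈprop) gu.
Foot heads: 1, 3, 5.
Primary stress on the rightmost head = syllable 5.
Secondary stress on 1, 3: ˌgo.bru.ˌli.ga.ˈprop.gu.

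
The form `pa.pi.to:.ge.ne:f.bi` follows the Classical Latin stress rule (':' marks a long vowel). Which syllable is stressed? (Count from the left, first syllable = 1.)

5

Classical Latin: stress the penult if heavy (long vowel or closed), else the antepenult.
Weights: 4 ge L, 5 ne:f H, 6 bi L.
The penult (syllable 5, ne:f) is heavy, so it takes stress.
Stress on syllable 5: pa.pi.to:.ge.ˈne:f.bi.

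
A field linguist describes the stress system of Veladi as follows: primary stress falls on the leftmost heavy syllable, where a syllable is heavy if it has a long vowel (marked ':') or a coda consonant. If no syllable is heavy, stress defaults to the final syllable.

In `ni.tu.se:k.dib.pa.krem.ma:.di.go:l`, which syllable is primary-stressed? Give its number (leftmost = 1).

Weights: 1 ni L, 2 tu L, 3 se:k H, 4 dib H, 5 pa L, 6 krem H, 7 ma: H, 8 di L, 9 go:l H.
Heavy syllables in the domain: 3, 4, 6, 7, 9. The leftmost is syllable 3 (se:k).
Primary stress: syllable 3 → ni.tu.ˈse:k.dib.pa.krem.ma:.di.go:l.

3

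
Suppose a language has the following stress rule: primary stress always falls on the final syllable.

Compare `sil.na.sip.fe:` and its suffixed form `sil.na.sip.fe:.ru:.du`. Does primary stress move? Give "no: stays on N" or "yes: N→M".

Base `sil.na.sip.fe:` (4 syllables):
  The word has 4 syllables; the final syllable is syllable 4 (fe:).
  → primary stress on syllable 4.
Suffixed `sil.na.sip.fe:.ru:.du` (6 syllables):
  The word has 6 syllables; the final syllable is syllable 6 (du).
  → primary stress on syllable 6.

yes: 4→6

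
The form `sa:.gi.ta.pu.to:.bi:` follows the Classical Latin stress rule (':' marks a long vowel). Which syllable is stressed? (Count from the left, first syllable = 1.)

Classical Latin: stress the penult if heavy (long vowel or closed), else the antepenult.
Weights: 4 pu L, 5 to: H, 6 bi: H.
The penult (syllable 5, to:) is heavy, so it takes stress.
Stress on syllable 5: sa:.gi.ta.pu.ˈto:.bi:.

5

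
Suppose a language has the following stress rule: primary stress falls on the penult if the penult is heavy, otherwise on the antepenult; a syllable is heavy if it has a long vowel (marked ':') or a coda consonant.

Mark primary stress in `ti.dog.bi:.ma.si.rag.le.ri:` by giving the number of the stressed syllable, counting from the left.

6

Weights: 6 rag H, 7 le L, 8 ri: H.
The penult (syllable 7, le) is light, so stress falls on the antepenult (syllable 6, rag).
Primary stress: syllable 6 → ti.dog.bi:.ma.si.ˈrag.le.ri:.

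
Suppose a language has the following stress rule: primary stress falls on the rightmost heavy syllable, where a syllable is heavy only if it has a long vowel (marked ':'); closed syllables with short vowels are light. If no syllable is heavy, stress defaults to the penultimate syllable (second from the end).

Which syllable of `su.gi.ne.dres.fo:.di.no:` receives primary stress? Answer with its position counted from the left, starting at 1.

Weights: 1 su L, 2 gi L, 3 ne L, 4 dres L, 5 fo: H, 6 di L, 7 no: H.
Heavy syllables in the domain: 5, 7. The rightmost is syllable 7 (no:).
Primary stress: syllable 7 → su.gi.ne.dres.fo:.di.ˈno:.

7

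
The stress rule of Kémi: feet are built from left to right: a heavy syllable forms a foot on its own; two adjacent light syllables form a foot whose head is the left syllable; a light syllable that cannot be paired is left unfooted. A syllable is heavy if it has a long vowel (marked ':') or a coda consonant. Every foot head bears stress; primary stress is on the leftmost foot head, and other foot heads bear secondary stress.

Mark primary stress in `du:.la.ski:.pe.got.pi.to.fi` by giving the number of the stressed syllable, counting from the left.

Weights: 1 du: H, 2 la L, 3 ski: H, 4 pe L, 5 got H, 6 pi L, 7 to L, 8 fi L.
Parse left to right (heavy = foot alone; LL = one foot; stranded L unfooted): (ˈdu:) la (ˈski:) pe (ˈgot) (ˈpi.to) fi.
Foot heads: 1, 3, 5, 6.
Primary stress on the leftmost head = syllable 1.
Primary stress: syllable 1 → ˈdu:.la.ski:.pe.got.pi.to.fi.

1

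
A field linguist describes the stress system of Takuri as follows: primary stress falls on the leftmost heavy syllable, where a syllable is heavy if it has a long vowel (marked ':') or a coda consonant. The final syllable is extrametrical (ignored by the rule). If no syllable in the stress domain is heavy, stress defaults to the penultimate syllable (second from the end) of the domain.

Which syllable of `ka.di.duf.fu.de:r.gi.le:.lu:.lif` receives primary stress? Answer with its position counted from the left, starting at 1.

3

The final syllable (9, lif) is extrametrical; the stress domain is syllables 1–8.
Weights: 1 ka L, 2 di L, 3 duf H, 4 fu L, 5 de:r H, 6 gi L, 7 le: H, 8 lu: H.
Heavy syllables in the domain: 3, 5, 7, 8. The leftmost is syllable 3 (duf).
Primary stress: syllable 3 → ka.di.ˈduf.fu.de:r.gi.le:.lu:.lif.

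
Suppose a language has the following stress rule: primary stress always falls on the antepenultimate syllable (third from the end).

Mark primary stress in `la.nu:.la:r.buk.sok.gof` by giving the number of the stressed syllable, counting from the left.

4

The word has 6 syllables; the antepenultimate syllable (third from the end) is syllable 4 (buk).
Primary stress: syllable 4 → la.nu:.la:r.ˈbuk.sok.gof.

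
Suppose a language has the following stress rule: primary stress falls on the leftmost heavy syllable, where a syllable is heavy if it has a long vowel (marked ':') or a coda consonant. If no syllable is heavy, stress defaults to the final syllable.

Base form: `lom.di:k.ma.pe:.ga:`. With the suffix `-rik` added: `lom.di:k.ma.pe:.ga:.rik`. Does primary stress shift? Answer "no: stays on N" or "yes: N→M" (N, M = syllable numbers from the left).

no: stays on 1

Base `lom.di:k.ma.pe:.ga:` (5 syllables):
  Weights: 1 lom H, 2 di:k H, 3 ma L, 4 pe: H, 5 ga: H.
  Heavy syllables in the domain: 1, 2, 4, 5. The leftmost is syllable 1 (lom).
  → primary stress on syllable 1.
Suffixed `lom.di:k.ma.pe:.ga:.rik` (6 syllables):
  Weights: 1 lom H, 2 di:k H, 3 ma L, 4 pe: H, 5 ga: H, 6 rik H.
  Heavy syllables in the domain: 1, 2, 4, 5, 6. The leftmost is syllable 1 (lom).
  → primary stress on syllable 1.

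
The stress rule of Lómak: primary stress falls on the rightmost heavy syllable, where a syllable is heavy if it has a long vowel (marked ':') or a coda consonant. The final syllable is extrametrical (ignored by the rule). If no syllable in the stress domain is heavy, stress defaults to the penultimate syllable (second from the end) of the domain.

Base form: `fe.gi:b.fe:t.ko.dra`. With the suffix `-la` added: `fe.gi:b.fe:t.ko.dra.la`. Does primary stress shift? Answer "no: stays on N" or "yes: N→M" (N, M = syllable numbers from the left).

Base `fe.gi:b.fe:t.ko.dra` (5 syllables):
  The final syllable (5, dra) is extrametrical; the stress domain is syllables 1–4.
  Weights: 1 fe L, 2 gi:b H, 3 fe:t H, 4 ko L.
  Heavy syllables in the domain: 2, 3. The rightmost is syllable 3 (fe:t).
  → primary stress on syllable 3.
Suffixed `fe.gi:b.fe:t.ko.dra.la` (6 syllables):
  The final syllable (6, la) is extrametrical; the stress domain is syllables 1–5.
  Weights: 1 fe L, 2 gi:b H, 3 fe:t H, 4 ko L, 5 dra L.
  Heavy syllables in the domain: 2, 3. The rightmost is syllable 3 (fe:t).
  → primary stress on syllable 3.

no: stays on 3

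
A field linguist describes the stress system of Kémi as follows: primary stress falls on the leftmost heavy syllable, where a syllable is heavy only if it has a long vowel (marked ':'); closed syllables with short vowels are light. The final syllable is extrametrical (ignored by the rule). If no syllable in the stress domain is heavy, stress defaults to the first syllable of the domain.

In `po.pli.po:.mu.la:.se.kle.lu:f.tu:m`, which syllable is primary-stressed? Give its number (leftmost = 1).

The final syllable (9, tu:m) is extrametrical; the stress domain is syllables 1–8.
Weights: 1 po L, 2 pli L, 3 po: H, 4 mu L, 5 la: H, 6 se L, 7 kle L, 8 lu:f H.
Heavy syllables in the domain: 3, 5, 8. The leftmost is syllable 3 (po:).
Primary stress: syllable 3 → po.pli.ˈpo:.mu.la:.se.kle.lu:f.tu:m.

3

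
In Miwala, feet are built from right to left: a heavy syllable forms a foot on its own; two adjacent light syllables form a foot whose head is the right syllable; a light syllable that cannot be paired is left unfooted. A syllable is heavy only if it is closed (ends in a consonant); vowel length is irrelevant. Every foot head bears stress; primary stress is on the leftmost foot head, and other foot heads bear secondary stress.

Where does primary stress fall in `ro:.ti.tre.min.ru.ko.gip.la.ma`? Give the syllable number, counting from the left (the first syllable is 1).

Weights: 1 ro: L, 2 ti L, 3 tre L, 4 min H, 5 ru L, 6 ko L, 7 gip H, 8 la L, 9 ma L.
Parse right to left (heavy = foot alone; LL = one foot; stranded L unfooted): ro: (ti.ˈtre) (ˈmin) (ru.ˈko) (ˈgip) (la.ˈma).
Foot heads: 3, 4, 6, 7, 9.
Primary stress on the leftmost head = syllable 3.
Primary stress: syllable 3 → ro:.ti.ˈtre.min.ru.ko.gip.la.ma.

3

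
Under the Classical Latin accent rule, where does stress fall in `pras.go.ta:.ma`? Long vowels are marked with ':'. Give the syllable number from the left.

Classical Latin: stress the penult if heavy (long vowel or closed), else the antepenult.
Weights: 2 go L, 3 ta: H, 4 ma L.
The penult (syllable 3, ta:) is heavy, so it takes stress.
Stress on syllable 3: pras.go.ˈta:.ma.

3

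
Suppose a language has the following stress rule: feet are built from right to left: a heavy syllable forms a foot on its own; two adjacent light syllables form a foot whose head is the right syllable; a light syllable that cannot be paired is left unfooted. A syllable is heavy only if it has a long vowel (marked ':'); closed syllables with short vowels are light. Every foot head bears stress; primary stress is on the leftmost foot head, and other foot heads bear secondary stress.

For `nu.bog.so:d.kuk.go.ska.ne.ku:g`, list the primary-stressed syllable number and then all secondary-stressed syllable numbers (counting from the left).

Weights: 1 nu L, 2 bog L, 3 so:d H, 4 kuk L, 5 go L, 6 ska L, 7 ne L, 8 ku:g H.
Parse right to left (heavy = foot alone; LL = one foot; stranded L unfooted): (nu.ˈbog) (ˈso:d) (kuk.ˈgo) (ska.ˈne) (ˈku:g).
Foot heads: 2, 3, 5, 7, 8.
Primary stress on the leftmost head = syllable 2.
Secondary stress on 3, 5, 7, 8: nu.ˈbog.ˌso:d.kuk.ˌgo.ska.ˌne.ˌku:g.

primary 2, secondary 3, 5, 7, 8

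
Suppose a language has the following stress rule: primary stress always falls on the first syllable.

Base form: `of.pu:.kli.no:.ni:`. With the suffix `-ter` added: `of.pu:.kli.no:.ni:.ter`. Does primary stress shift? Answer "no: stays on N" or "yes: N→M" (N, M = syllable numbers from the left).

Base `of.pu:.kli.no:.ni:` (5 syllables):
  The word has 5 syllables; the first syllable is syllable 1 (of).
  → primary stress on syllable 1.
Suffixed `of.pu:.kli.no:.ni:.ter` (6 syllables):
  The word has 6 syllables; the first syllable is syllable 1 (of).
  → primary stress on syllable 1.

no: stays on 1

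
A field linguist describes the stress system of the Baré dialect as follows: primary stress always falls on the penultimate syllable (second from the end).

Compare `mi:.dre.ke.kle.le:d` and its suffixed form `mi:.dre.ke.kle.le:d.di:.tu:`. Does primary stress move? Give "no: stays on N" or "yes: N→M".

yes: 4→6

Base `mi:.dre.ke.kle.le:d` (5 syllables):
  The word has 5 syllables; the penultimate syllable (second from the end) is syllable 4 (kle).
  → primary stress on syllable 4.
Suffixed `mi:.dre.ke.kle.le:d.di:.tu:` (7 syllables):
  The word has 7 syllables; the penultimate syllable (second from the end) is syllable 6 (di:).
  → primary stress on syllable 6.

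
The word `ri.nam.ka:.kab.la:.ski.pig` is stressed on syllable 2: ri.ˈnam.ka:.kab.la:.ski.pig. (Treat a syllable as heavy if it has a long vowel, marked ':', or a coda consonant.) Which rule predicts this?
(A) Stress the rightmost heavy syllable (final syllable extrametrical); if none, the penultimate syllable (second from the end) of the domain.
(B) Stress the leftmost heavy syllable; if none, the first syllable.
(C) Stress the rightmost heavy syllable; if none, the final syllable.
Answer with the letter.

B

Rule A → syllable 5 (observed: 2).
Rule B → syllable 2 ✓.
Rule C → syllable 7 (observed: 2).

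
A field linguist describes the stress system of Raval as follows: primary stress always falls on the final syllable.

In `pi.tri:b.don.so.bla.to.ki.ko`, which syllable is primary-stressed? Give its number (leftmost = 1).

The word has 8 syllables; the final syllable is syllable 8 (ko).
Primary stress: syllable 8 → pi.tri:b.don.so.bla.to.ki.ˈko.

8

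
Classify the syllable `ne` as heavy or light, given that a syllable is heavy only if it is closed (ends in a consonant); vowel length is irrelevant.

`ne`: short vowel, open (no coda). Open (no coda) → light.

light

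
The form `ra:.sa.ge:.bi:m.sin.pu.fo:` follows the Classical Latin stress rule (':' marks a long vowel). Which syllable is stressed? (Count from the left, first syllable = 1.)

5

Classical Latin: stress the penult if heavy (long vowel or closed), else the antepenult.
Weights: 5 sin H, 6 pu L, 7 fo: H.
The penult (syllable 6, pu) is light, so stress falls on the antepenult (syllable 5, sin).
Stress on syllable 5: ra:.sa.ge:.bi:m.ˈsin.pu.fo:.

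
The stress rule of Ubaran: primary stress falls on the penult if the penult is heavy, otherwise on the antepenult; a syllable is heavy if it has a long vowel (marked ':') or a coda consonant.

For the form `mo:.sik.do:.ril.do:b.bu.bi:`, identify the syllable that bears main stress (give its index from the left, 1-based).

Weights: 5 do:b H, 6 bu L, 7 bi: H.
The penult (syllable 6, bu) is light, so stress falls on the antepenult (syllable 5, do:b).
Primary stress: syllable 5 → mo:.sik.do:.ril.ˈdo:b.bu.bi:.

5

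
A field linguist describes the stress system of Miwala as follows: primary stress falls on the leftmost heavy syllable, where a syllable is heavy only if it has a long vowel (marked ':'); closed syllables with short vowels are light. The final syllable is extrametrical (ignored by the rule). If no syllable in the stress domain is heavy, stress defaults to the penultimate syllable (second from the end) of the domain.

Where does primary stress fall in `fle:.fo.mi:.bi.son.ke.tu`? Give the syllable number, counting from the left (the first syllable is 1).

1

The final syllable (7, tu) is extrametrical; the stress domain is syllables 1–6.
Weights: 1 fle: H, 2 fo L, 3 mi: H, 4 bi L, 5 son L, 6 ke L.
Heavy syllables in the domain: 1, 3. The leftmost is syllable 1 (fle:).
Primary stress: syllable 1 → ˈfle:.fo.mi:.bi.son.ke.tu.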